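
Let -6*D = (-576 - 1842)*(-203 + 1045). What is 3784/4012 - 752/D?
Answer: 160124070/170171989 ≈ 0.94095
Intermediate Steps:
D = 339326 (D = -(-576 - 1842)*(-203 + 1045)/6 = -(-403)*842 = -⅙*(-2035956) = 339326)
3784/4012 - 752/D = 3784/4012 - 752/339326 = 3784*(1/4012) - 752*1/339326 = 946/1003 - 376/169663 = 160124070/170171989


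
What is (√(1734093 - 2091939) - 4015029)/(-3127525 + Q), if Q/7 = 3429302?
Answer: -4015029/20877589 + I*√357846/20877589 ≈ -0.19231 + 2.8653e-5*I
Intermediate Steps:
Q = 24005114 (Q = 7*3429302 = 24005114)
(√(1734093 - 2091939) - 4015029)/(-3127525 + Q) = (√(1734093 - 2091939) - 4015029)/(-3127525 + 24005114) = (√(-357846) - 4015029)/20877589 = (I*√357846 - 4015029)*(1/20877589) = (-4015029 + I*√357846)*(1/20877589) = -4015029/20877589 + I*√357846/20877589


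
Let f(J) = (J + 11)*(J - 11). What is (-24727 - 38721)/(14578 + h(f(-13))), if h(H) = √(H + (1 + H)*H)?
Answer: -231236236/53128921 + 317240*√6/53128921 ≈ -4.3377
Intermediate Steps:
f(J) = (-11 + J)*(11 + J) (f(J) = (11 + J)*(-11 + J) = (-11 + J)*(11 + J))
h(H) = √(H + H*(1 + H))
(-24727 - 38721)/(14578 + h(f(-13))) = (-24727 - 38721)/(14578 + √((-121 + (-13)²)*(2 + (-121 + (-13)²)))) = -63448/(14578 + √((-121 + 169)*(2 + (-121 + 169)))) = -63448/(14578 + √(48*(2 + 48))) = -63448/(14578 + √(48*50)) = -63448/(14578 + √2400) = -63448/(14578 + 20*√6)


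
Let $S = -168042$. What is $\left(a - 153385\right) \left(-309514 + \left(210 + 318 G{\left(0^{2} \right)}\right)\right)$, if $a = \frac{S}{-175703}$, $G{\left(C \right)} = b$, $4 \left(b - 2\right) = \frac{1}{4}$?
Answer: $\frac{66544626154270405}{1405624} \approx 4.7342 \cdot 10^{10}$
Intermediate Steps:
$b = \frac{33}{16}$ ($b = 2 + \frac{1}{4 \cdot 4} = 2 + \frac{1}{4} \cdot \frac{1}{4} = 2 + \frac{1}{16} = \frac{33}{16} \approx 2.0625$)
$G{\left(C \right)} = \frac{33}{16}$
$a = \frac{168042}{175703}$ ($a = - \frac{168042}{-175703} = \left(-168042\right) \left(- \frac{1}{175703}\right) = \frac{168042}{175703} \approx 0.9564$)
$\left(a - 153385\right) \left(-309514 + \left(210 + 318 G{\left(0^{2} \right)}\right)\right) = \left(\frac{168042}{175703} - 153385\right) \left(-309514 + \left(210 + 318 \cdot \frac{33}{16}\right)\right) = - \frac{26950036613 \left(-309514 + \left(210 + \frac{5247}{8}\right)\right)}{175703} = - \frac{26950036613 \left(-309514 + \frac{6927}{8}\right)}{175703} = \left(- \frac{26950036613}{175703}\right) \left(- \frac{2469185}{8}\right) = \frac{66544626154270405}{1405624}$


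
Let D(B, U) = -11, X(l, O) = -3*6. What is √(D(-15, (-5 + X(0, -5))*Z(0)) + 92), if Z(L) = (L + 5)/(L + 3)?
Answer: 9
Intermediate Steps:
X(l, O) = -18
Z(L) = (5 + L)/(3 + L)
√(D(-15, (-5 + X(0, -5))*Z(0)) + 92) = √(-11 + 92) = √81 = 9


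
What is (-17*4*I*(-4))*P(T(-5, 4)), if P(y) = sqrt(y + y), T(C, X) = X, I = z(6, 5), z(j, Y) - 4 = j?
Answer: 5440*sqrt(2) ≈ 7693.3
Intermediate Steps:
z(j, Y) = 4 + j
I = 10 (I = 4 + 6 = 10)
P(y) = sqrt(2)*sqrt(y) (P(y) = sqrt(2*y) = sqrt(2)*sqrt(y))
(-17*4*I*(-4))*P(T(-5, 4)) = (-17*4*10*(-4))*(sqrt(2)*sqrt(4)) = (-680*(-4))*(sqrt(2)*2) = (-17*(-160))*(2*sqrt(2)) = 2720*(2*sqrt(2)) = 5440*sqrt(2)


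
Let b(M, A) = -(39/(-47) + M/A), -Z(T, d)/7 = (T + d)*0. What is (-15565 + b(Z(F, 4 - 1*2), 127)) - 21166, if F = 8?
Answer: -1726318/47 ≈ -36730.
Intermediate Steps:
Z(T, d) = 0 (Z(T, d) = -7*(T + d)*0 = -7*0 = 0)
b(M, A) = 39/47 - M/A (b(M, A) = -(39*(-1/47) + M/A) = -(-39/47 + M/A) = 39/47 - M/A)
(-15565 + b(Z(F, 4 - 1*2), 127)) - 21166 = (-15565 + (39/47 - 1*0/127)) - 21166 = (-15565 + (39/47 - 1*0*1/127)) - 21166 = (-15565 + (39/47 + 0)) - 21166 = (-15565 + 39/47) - 21166 = -731516/47 - 21166 = -1726318/47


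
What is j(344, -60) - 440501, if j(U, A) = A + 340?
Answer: -440221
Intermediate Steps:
j(U, A) = 340 + A
j(344, -60) - 440501 = (340 - 60) - 440501 = 280 - 440501 = -440221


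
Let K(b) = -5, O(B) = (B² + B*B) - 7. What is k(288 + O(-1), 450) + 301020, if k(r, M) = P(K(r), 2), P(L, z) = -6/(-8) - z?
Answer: 1204075/4 ≈ 3.0102e+5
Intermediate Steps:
O(B) = -7 + 2*B² (O(B) = (B² + B²) - 7 = 2*B² - 7 = -7 + 2*B²)
P(L, z) = ¾ - z (P(L, z) = -6*(-⅛) - z = ¾ - z)
k(r, M) = -5/4 (k(r, M) = ¾ - 1*2 = ¾ - 2 = -5/4)
k(288 + O(-1), 450) + 301020 = -5/4 + 301020 = 1204075/4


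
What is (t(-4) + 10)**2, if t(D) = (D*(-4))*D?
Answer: 2916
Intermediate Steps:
t(D) = -4*D**2 (t(D) = (-4*D)*D = -4*D**2)
(t(-4) + 10)**2 = (-4*(-4)**2 + 10)**2 = (-4*16 + 10)**2 = (-64 + 10)**2 = (-54)**2 = 2916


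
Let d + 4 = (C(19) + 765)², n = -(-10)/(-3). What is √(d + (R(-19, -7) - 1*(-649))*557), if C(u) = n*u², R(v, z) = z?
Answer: √4947535/3 ≈ 741.44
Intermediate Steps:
n = -10/3 (n = -(-10)*(-1)/3 = -5*⅔ = -10/3 ≈ -3.3333)
C(u) = -10*u²/3
d = 1729189/9 (d = -4 + (-10/3*19² + 765)² = -4 + (-10/3*361 + 765)² = -4 + (-3610/3 + 765)² = -4 + (-1315/3)² = -4 + 1729225/9 = 1729189/9 ≈ 1.9213e+5)
√(d + (R(-19, -7) - 1*(-649))*557) = √(1729189/9 + (-7 - 1*(-649))*557) = √(1729189/9 + (-7 + 649)*557) = √(1729189/9 + 642*557) = √(1729189/9 + 357594) = √(4947535/9) = √4947535/3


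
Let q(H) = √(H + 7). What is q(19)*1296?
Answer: 1296*√26 ≈ 6608.3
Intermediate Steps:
q(H) = √(7 + H)
q(19)*1296 = √(7 + 19)*1296 = √26*1296 = 1296*√26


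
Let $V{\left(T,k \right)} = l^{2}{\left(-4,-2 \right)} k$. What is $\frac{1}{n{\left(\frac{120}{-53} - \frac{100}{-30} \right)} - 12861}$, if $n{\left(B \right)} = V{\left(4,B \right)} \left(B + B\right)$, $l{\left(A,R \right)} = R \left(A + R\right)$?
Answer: $- \frac{2809}{35201749} \approx -7.9797 \cdot 10^{-5}$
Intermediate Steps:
$V{\left(T,k \right)} = 144 k$ ($V{\left(T,k \right)} = \left(- 2 \left(-4 - 2\right)\right)^{2} k = \left(\left(-2\right) \left(-6\right)\right)^{2} k = 12^{2} k = 144 k$)
$n{\left(B \right)} = 288 B^{2}$ ($n{\left(B \right)} = 144 B \left(B + B\right) = 144 B 2 B = 288 B^{2}$)
$\frac{1}{n{\left(\frac{120}{-53} - \frac{100}{-30} \right)} - 12861} = \frac{1}{288 \left(\frac{120}{-53} - \frac{100}{-30}\right)^{2} - 12861} = \frac{1}{288 \left(120 \left(- \frac{1}{53}\right) - - \frac{10}{3}\right)^{2} - 12861} = \frac{1}{288 \left(- \frac{120}{53} + \frac{10}{3}\right)^{2} - 12861} = \frac{1}{288 \left(\frac{170}{159}\right)^{2} - 12861} = \frac{1}{288 \cdot \frac{28900}{25281} - 12861} = \frac{1}{\frac{924800}{2809} - 12861} = \frac{1}{- \frac{35201749}{2809}} = - \frac{2809}{35201749}$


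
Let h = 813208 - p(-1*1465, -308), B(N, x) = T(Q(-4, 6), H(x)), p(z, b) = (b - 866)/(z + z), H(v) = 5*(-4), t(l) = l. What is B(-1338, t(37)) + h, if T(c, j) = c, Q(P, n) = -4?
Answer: 1191343273/1465 ≈ 8.1320e+5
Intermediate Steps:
H(v) = -20
p(z, b) = (-866 + b)/(2*z) (p(z, b) = (-866 + b)/((2*z)) = (-866 + b)*(1/(2*z)) = (-866 + b)/(2*z))
B(N, x) = -4
h = 1191349133/1465 (h = 813208 - (-866 - 308)/(2*((-1*1465))) = 813208 - (-1174)/(2*(-1465)) = 813208 - (-1)*(-1174)/(2*1465) = 813208 - 1*587/1465 = 813208 - 587/1465 = 1191349133/1465 ≈ 8.1321e+5)
B(-1338, t(37)) + h = -4 + 1191349133/1465 = 1191343273/1465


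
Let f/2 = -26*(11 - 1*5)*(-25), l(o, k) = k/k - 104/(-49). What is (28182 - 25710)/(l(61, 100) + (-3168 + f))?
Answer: 40376/75707 ≈ 0.53332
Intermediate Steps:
l(o, k) = 153/49 (l(o, k) = 1 - 104*(-1/49) = 1 + 104/49 = 153/49)
f = 7800 (f = 2*(-26*(11 - 1*5)*(-25)) = 2*(-26*(11 - 5)*(-25)) = 2*(-26*6*(-25)) = 2*(-156*(-25)) = 2*3900 = 7800)
(28182 - 25710)/(l(61, 100) + (-3168 + f)) = (28182 - 25710)/(153/49 + (-3168 + 7800)) = 2472/(153/49 + 4632) = 2472/(227121/49) = 2472*(49/227121) = 40376/75707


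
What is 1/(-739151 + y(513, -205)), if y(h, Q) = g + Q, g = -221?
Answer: -1/739577 ≈ -1.3521e-6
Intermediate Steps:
y(h, Q) = -221 + Q
1/(-739151 + y(513, -205)) = 1/(-739151 + (-221 - 205)) = 1/(-739151 - 426) = 1/(-739577) = -1/739577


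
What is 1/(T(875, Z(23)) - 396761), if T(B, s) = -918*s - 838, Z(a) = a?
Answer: -1/418713 ≈ -2.3883e-6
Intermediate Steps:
T(B, s) = -838 - 918*s
1/(T(875, Z(23)) - 396761) = 1/((-838 - 918*23) - 396761) = 1/((-838 - 21114) - 396761) = 1/(-21952 - 396761) = 1/(-418713) = -1/418713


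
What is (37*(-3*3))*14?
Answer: -4662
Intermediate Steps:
(37*(-3*3))*14 = (37*(-9))*14 = -333*14 = -4662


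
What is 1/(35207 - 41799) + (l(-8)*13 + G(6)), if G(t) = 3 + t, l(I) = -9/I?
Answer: 155735/6592 ≈ 23.625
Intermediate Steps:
1/(35207 - 41799) + (l(-8)*13 + G(6)) = 1/(35207 - 41799) + (-9/(-8)*13 + (3 + 6)) = 1/(-6592) + (-9*(-1/8)*13 + 9) = -1/6592 + ((9/8)*13 + 9) = -1/6592 + (117/8 + 9) = -1/6592 + 189/8 = 155735/6592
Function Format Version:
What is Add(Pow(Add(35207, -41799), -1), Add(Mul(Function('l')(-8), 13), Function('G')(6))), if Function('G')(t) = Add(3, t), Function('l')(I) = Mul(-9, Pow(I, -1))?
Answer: Rational(155735, 6592) ≈ 23.625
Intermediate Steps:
Add(Pow(Add(35207, -41799), -1), Add(Mul(Function('l')(-8), 13), Function('G')(6))) = Add(Pow(Add(35207, -41799), -1), Add(Mul(Mul(-9, Pow(-8, -1)), 13), Add(3, 6))) = Add(Pow(-6592, -1), Add(Mul(Mul(-9, Rational(-1, 8)), 13), 9)) = Add(Rational(-1, 6592), Add(Mul(Rational(9, 8), 13), 9)) = Add(Rational(-1, 6592), Add(Rational(117, 8), 9)) = Add(Rational(-1, 6592), Rational(189, 8)) = Rational(155735, 6592)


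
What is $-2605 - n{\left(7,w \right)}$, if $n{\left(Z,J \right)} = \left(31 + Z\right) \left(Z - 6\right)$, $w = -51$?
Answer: $-2643$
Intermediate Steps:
$n{\left(Z,J \right)} = \left(-6 + Z\right) \left(31 + Z\right)$ ($n{\left(Z,J \right)} = \left(31 + Z\right) \left(-6 + Z\right) = \left(-6 + Z\right) \left(31 + Z\right)$)
$-2605 - n{\left(7,w \right)} = -2605 - \left(-186 + 7^{2} + 25 \cdot 7\right) = -2605 - \left(-186 + 49 + 175\right) = -2605 - 38 = -2643$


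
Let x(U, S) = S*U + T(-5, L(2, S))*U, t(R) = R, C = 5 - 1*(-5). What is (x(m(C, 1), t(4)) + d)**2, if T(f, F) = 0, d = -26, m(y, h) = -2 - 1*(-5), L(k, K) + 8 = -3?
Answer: 196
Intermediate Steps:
L(k, K) = -11 (L(k, K) = -8 - 3 = -11)
C = 10 (C = 5 + 5 = 10)
m(y, h) = 3 (m(y, h) = -2 + 5 = 3)
x(U, S) = S*U (x(U, S) = S*U + 0*U = S*U + 0 = S*U)
(x(m(C, 1), t(4)) + d)**2 = (4*3 - 26)**2 = (12 - 26)**2 = (-14)**2 = 196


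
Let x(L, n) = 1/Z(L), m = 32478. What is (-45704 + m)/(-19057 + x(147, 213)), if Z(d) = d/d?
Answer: 6613/9528 ≈ 0.69406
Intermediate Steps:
Z(d) = 1
x(L, n) = 1 (x(L, n) = 1/1 = 1)
(-45704 + m)/(-19057 + x(147, 213)) = (-45704 + 32478)/(-19057 + 1) = -13226/(-19056) = -13226*(-1/19056) = 6613/9528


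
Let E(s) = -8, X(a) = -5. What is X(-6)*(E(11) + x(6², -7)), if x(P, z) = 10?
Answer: -10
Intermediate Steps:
X(-6)*(E(11) + x(6², -7)) = -5*(-8 + 10) = -5*2 = -10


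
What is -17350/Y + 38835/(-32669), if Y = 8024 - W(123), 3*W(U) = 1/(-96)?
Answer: -252984765555/75495216797 ≈ -3.3510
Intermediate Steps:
W(U) = -1/288 (W(U) = (⅓)/(-96) = (⅓)*(-1/96) = -1/288)
Y = 2310913/288 (Y = 8024 - 1*(-1/288) = 8024 + 1/288 = 2310913/288 ≈ 8024.0)
-17350/Y + 38835/(-32669) = -17350/2310913/288 + 38835/(-32669) = -17350*288/2310913 + 38835*(-1/32669) = -4996800/2310913 - 38835/32669 = -252984765555/75495216797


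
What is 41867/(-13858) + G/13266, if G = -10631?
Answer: -175683005/45960057 ≈ -3.8225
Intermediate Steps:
41867/(-13858) + G/13266 = 41867/(-13858) - 10631/13266 = 41867*(-1/13858) - 10631*1/13266 = -41867/13858 - 10631/13266 = -175683005/45960057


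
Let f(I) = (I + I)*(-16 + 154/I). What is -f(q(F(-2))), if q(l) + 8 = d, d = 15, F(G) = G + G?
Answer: -84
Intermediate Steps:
F(G) = 2*G
q(l) = 7 (q(l) = -8 + 15 = 7)
f(I) = 2*I*(-16 + 154/I) (f(I) = (2*I)*(-16 + 154/I) = 2*I*(-16 + 154/I))
-f(q(F(-2))) = -(308 - 32*7) = -(308 - 224) = -1*84 = -84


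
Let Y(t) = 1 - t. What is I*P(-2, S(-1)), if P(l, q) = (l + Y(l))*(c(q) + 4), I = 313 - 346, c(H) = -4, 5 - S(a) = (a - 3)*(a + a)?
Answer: 0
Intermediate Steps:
S(a) = 5 - 2*a*(-3 + a) (S(a) = 5 - (a - 3)*(a + a) = 5 - (-3 + a)*2*a = 5 - 2*a*(-3 + a))
I = -33
P(l, q) = 0 (P(l, q) = (l + (1 - l))*(-4 + 4) = 1*0 = 0)
I*P(-2, S(-1)) = -33*0 = 0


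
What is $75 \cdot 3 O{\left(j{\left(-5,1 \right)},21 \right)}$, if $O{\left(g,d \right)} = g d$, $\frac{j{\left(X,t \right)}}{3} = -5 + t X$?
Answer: $-141750$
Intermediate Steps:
$j{\left(X,t \right)} = -15 + 3 X t$ ($j{\left(X,t \right)} = 3 \left(-5 + t X\right) = 3 \left(-5 + X t\right) = -15 + 3 X t$)
$O{\left(g,d \right)} = d g$
$75 \cdot 3 O{\left(j{\left(-5,1 \right)},21 \right)} = 75 \cdot 3 \cdot 21 \left(-15 + 3 \left(-5\right) 1\right) = 225 \cdot 21 \left(-15 - 15\right) = 225 \cdot 21 \left(-30\right) = 225 \left(-630\right) = -141750$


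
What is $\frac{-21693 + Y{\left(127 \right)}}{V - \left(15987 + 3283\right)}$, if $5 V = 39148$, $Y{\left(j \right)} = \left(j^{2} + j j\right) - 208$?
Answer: $- \frac{51785}{57202} \approx -0.9053$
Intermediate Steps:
$Y{\left(j \right)} = -208 + 2 j^{2}$ ($Y{\left(j \right)} = \left(j^{2} + j^{2}\right) - 208 = 2 j^{2} - 208 = -208 + 2 j^{2}$)
$V = \frac{39148}{5}$ ($V = \frac{1}{5} \cdot 39148 = \frac{39148}{5} \approx 7829.6$)
$\frac{-21693 + Y{\left(127 \right)}}{V - \left(15987 + 3283\right)} = \frac{-21693 - \left(208 - 2 \cdot 127^{2}\right)}{\frac{39148}{5} - \left(15987 + 3283\right)} = \frac{-21693 + \left(-208 + 2 \cdot 16129\right)}{\frac{39148}{5} - 19270} = \frac{-21693 + \left(-208 + 32258\right)}{\frac{39148}{5} - 19270} = \frac{-21693 + 32050}{\frac{39148}{5} - 19270} = \frac{10357}{\frac{39148}{5} - 19270} = \frac{10357}{- \frac{57202}{5}} = 10357 \left(- \frac{5}{57202}\right) = - \frac{51785}{57202}$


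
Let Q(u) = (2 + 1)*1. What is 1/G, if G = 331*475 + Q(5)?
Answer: 1/157228 ≈ 6.3602e-6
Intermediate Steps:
Q(u) = 3 (Q(u) = 3*1 = 3)
G = 157228 (G = 331*475 + 3 = 157225 + 3 = 157228)
1/G = 1/157228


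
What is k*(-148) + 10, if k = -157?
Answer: 23246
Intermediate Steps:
k*(-148) + 10 = -157*(-148) + 10 = 23236 + 10 = 23246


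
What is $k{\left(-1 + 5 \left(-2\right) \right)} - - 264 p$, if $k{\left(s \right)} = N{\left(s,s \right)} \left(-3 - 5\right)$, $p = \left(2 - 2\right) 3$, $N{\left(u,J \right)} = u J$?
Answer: $-968$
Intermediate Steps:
$N{\left(u,J \right)} = J u$
$p = 0$ ($p = 0 \cdot 3 = 0$)
$k{\left(s \right)} = - 8 s^{2}$ ($k{\left(s \right)} = s s \left(-3 - 5\right) = s^{2} \left(-8\right) = - 8 s^{2}$)
$k{\left(-1 + 5 \left(-2\right) \right)} - - 264 p = - 8 \left(-1 + 5 \left(-2\right)\right)^{2} - \left(-264\right) 0 = - 8 \left(-1 - 10\right)^{2} - 0 = - 8 \left(-11\right)^{2} + 0 = \left(-8\right) 121 + 0 = -968 + 0 = -968$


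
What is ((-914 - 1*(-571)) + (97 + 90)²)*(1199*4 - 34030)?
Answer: -1012256484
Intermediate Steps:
((-914 - 1*(-571)) + (97 + 90)²)*(1199*4 - 34030) = ((-914 + 571) + 187²)*(4796 - 34030) = (-343 + 34969)*(-29234) = 34626*(-29234) = -1012256484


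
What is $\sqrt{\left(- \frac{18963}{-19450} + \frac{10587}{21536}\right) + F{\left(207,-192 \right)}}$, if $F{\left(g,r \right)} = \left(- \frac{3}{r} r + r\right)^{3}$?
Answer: $\frac{i \sqrt{813117039138706660554}}{10471880} \approx 2723.0 i$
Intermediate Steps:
$F{\left(g,r \right)} = \left(-3 + r\right)^{3}$
$\sqrt{\left(- \frac{18963}{-19450} + \frac{10587}{21536}\right) + F{\left(207,-192 \right)}} = \sqrt{\left(- \frac{18963}{-19450} + \frac{10587}{21536}\right) + \left(-3 - 192\right)^{3}} = \sqrt{\left(\left(-18963\right) \left(- \frac{1}{19450}\right) + 10587 \cdot \frac{1}{21536}\right) + \left(-195\right)^{3}} = \sqrt{\left(\frac{18963}{19450} + \frac{10587}{21536}\right) - 7414875} = \sqrt{\frac{307152159}{209437600} - 7414875} = \sqrt{- \frac{1552953317147841}{209437600}} = \frac{i \sqrt{813117039138706660554}}{10471880}$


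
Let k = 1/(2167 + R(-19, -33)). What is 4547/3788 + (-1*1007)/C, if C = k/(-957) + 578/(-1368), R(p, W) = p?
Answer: 3105393903565/1302299248 ≈ 2384.5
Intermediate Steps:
k = 1/2148 (k = 1/(2167 - 19) = 1/2148 ≈ 0.00046555)
C = -1375184/3254757 (C = (1/2148)/(-957) + 578/(-1368) = (1/2148)*(-1/957) + 578*(-1/1368) = -1/2055636 - 289/684 = -1375184/3254757 ≈ -0.42251)
4547/3788 + (-1*1007)/C = 4547/3788 + (-1*1007)/(-1375184/3254757) = 4547*(1/3788) - 1007*(-3254757/1375184) = 4547/3788 + 3277540299/1375184 = 3105393903565/1302299248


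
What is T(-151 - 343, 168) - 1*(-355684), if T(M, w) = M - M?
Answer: 355684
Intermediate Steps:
T(M, w) = 0
T(-151 - 343, 168) - 1*(-355684) = 0 - 1*(-355684) = 0 + 355684 = 355684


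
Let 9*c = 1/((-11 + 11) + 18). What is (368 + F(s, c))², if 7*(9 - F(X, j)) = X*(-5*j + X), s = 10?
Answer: 42305907856/321489 ≈ 1.3159e+5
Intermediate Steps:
c = 1/162 (c = 1/(9*((-11 + 11) + 18)) = 1/(9*(0 + 18)) = (⅑)/18 = (⅑)*(1/18) = 1/162 ≈ 0.0061728)
F(X, j) = 9 - X*(X - 5*j)/7 (F(X, j) = 9 - X*(-5*j + X)/7 = 9 - X*(X - 5*j)/7)
(368 + F(s, c))² = (368 + (9 - ⅐*10² + (5/7)*10*(1/162)))² = (368 + (9 - ⅐*100 + 25/567))² = (368 + (9 - 100/7 + 25/567))² = (368 - 2972/567)² = (205684/567)² = 42305907856/321489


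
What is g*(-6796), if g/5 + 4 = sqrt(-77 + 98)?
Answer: 135920 - 33980*sqrt(21) ≈ -19796.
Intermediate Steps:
g = -20 + 5*sqrt(21) (g = -20 + 5*sqrt(-77 + 98) = -20 + 5*sqrt(21) ≈ 2.9129)
g*(-6796) = (-20 + 5*sqrt(21))*(-6796) = 135920 - 33980*sqrt(21)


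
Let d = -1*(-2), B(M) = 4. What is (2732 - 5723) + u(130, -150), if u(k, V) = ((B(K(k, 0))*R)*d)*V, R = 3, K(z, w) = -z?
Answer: -6591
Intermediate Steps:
d = 2
u(k, V) = 24*V (u(k, V) = ((4*3)*2)*V = (12*2)*V = 24*V)
(2732 - 5723) + u(130, -150) = (2732 - 5723) + 24*(-150) = -2991 - 3600 = -6591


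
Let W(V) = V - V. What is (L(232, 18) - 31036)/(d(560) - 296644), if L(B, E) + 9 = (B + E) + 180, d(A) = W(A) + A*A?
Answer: -65/36 ≈ -1.8056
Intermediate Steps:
W(V) = 0
d(A) = A**2 (d(A) = 0 + A*A = 0 + A**2 = A**2)
L(B, E) = 171 + B + E (L(B, E) = -9 + ((B + E) + 180) = -9 + (180 + B + E) = 171 + B + E)
(L(232, 18) - 31036)/(d(560) - 296644) = ((171 + 232 + 18) - 31036)/(560**2 - 296644) = (421 - 31036)/(313600 - 296644) = -30615/16956 = -30615*1/16956 = -65/36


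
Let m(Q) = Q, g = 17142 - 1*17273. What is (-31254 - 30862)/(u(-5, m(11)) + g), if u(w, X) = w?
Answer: 15529/34 ≈ 456.74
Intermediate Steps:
g = -131 (g = 17142 - 17273 = -131)
(-31254 - 30862)/(u(-5, m(11)) + g) = (-31254 - 30862)/(-5 - 131) = -62116/(-136) = -62116*(-1/136) = 15529/34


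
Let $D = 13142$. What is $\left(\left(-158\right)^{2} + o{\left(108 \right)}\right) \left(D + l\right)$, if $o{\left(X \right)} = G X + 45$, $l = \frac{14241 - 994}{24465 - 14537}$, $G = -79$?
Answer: $\frac{2150034677971}{9928} \approx 2.1656 \cdot 10^{8}$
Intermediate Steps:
$l = \frac{13247}{9928} \approx 1.3343$
$o{\left(X \right)} = 45 - 79 X$ ($o{\left(X \right)} = - 79 X + 45 = 45 - 79 X$)
$\left(\left(-158\right)^{2} + o{\left(108 \right)}\right) \left(D + l\right) = \left(\left(-158\right)^{2} + \left(45 - 8532\right)\right) \left(13142 + \frac{13247}{9928}\right) = \left(24964 + \left(45 - 8532\right)\right) \frac{130487023}{9928} = \left(24964 - 8487\right) \frac{130487023}{9928} = 16477 \cdot \frac{130487023}{9928} = \frac{2150034677971}{9928}$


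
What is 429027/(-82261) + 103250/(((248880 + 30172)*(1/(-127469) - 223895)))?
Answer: -1708397313606660460337/327565460646080410216 ≈ -5.2154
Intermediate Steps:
429027/(-82261) + 103250/(((248880 + 30172)*(1/(-127469) - 223895))) = 429027*(-1/82261) + 103250/((279052*(-1/127469 - 223895))) = -429027/82261 + 103250/((279052*(-28539671756/127469))) = -429027/82261 + 103250/(-7964052482855312/127469) = -429027/82261 + 103250*(-127469/7964052482855312) = -429027/82261 - 6580587125/3982026241427656 = -1708397313606660460337/327565460646080410216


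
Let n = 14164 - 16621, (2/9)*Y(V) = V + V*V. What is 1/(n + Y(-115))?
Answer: 1/56538 ≈ 1.7687e-5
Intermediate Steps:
Y(V) = 9*V/2 + 9*V²/2 (Y(V) = 9*(V + V*V)/2 = 9*(V + V²)/2 = 9*V/2 + 9*V²/2)
n = -2457
1/(n + Y(-115)) = 1/(-2457 + (9/2)*(-115)*(1 - 115)) = 1/(-2457 + (9/2)*(-115)*(-114)) = 1/(-2457 + 58995) = 1/56538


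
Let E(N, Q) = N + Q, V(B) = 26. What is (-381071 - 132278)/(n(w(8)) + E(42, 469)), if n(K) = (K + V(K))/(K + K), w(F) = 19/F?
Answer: -19507262/19645 ≈ -992.99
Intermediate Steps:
n(K) = (26 + K)/(2*K) (n(K) = (K + 26)/(K + K) = (26 + K)/((2*K)) = (26 + K)*(1/(2*K)) = (26 + K)/(2*K))
(-381071 - 132278)/(n(w(8)) + E(42, 469)) = (-381071 - 132278)/((26 + 19/8)/(2*((19/8))) + (42 + 469)) = -513349/((26 + 19*(⅛))/(2*((19*(⅛)))) + 511) = -513349/((26 + 19/8)/(2*(19/8)) + 511) = -513349/((½)*(8/19)*(227/8) + 511) = -513349/(227/38 + 511) = -513349/19645/38 = -513349*38/19645 = -19507262/19645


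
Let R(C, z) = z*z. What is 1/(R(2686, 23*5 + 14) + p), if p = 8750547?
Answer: 1/8767188 ≈ 1.1406e-7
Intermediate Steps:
R(C, z) = z²
1/(R(2686, 23*5 + 14) + p) = 1/((23*5 + 14)² + 8750547) = 1/((115 + 14)² + 8750547) = 1/(129² + 8750547) = 1/(16641 + 8750547) = 1/8767188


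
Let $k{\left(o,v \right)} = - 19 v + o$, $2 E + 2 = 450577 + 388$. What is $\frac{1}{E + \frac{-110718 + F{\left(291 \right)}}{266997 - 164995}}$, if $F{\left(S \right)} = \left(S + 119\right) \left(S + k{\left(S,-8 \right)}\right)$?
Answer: $\frac{102002}{22999754185} \approx 4.4349 \cdot 10^{-6}$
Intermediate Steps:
$E = \frac{450963}{2}$ ($E = -1 + \frac{450577 + 388}{2} = -1 + \frac{1}{2} \cdot 450965 = -1 + \frac{450965}{2} = \frac{450963}{2} \approx 2.2548 \cdot 10^{5}$)
$k{\left(o,v \right)} = o - 19 v$
$F{\left(S \right)} = \left(119 + S\right) \left(152 + 2 S\right)$ ($F{\left(S \right)} = \left(S + 119\right) \left(S + \left(S - -152\right)\right) = \left(119 + S\right) \left(S + \left(S + 152\right)\right) = \left(119 + S\right) \left(S + \left(152 + S\right)\right) = \left(119 + S\right) \left(152 + 2 S\right)$)
$\frac{1}{E + \frac{-110718 + F{\left(291 \right)}}{266997 - 164995}} = \frac{1}{\frac{450963}{2} + \frac{-110718 + \left(18088 + 2 \cdot 291^{2} + 390 \cdot 291\right)}{266997 - 164995}} = \frac{1}{\frac{450963}{2} + \frac{-110718 + \left(18088 + 2 \cdot 84681 + 113490\right)}{102002}} = \frac{1}{\frac{450963}{2} + \left(-110718 + \left(18088 + 169362 + 113490\right)\right) \frac{1}{102002}} = \frac{1}{\frac{450963}{2} + \left(-110718 + 300940\right) \frac{1}{102002}} = \frac{1}{\frac{450963}{2} + 190222 \cdot \frac{1}{102002}} = \frac{1}{\frac{450963}{2} + \frac{95111}{51001}} = \frac{1}{\frac{22999754185}{102002}} = \frac{102002}{22999754185}$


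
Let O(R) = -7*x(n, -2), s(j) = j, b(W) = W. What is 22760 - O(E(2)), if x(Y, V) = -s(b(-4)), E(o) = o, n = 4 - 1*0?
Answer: 22788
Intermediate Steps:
n = 4 (n = 4 + 0 = 4)
x(Y, V) = 4 (x(Y, V) = -1*(-4) = 4)
O(R) = -28 (O(R) = -7*4 = -28)
22760 - O(E(2)) = 22760 - 1*(-28) = 22760 + 28 = 22788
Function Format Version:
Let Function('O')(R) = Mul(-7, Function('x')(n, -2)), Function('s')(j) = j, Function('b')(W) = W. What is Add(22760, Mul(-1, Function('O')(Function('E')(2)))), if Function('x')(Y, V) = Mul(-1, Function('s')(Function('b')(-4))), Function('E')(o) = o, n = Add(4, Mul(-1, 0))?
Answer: 22788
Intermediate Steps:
n = 4 (n = Add(4, 0) = 4)
Function('x')(Y, V) = 4 (Function('x')(Y, V) = Mul(-1, -4) = 4)
Function('O')(R) = -28 (Function('O')(R) = Mul(-7, 4) = -28)
Add(22760, Mul(-1, Function('O')(Function('E')(2)))) = Add(22760, Mul(-1, -28)) = Add(22760, 28) = 22788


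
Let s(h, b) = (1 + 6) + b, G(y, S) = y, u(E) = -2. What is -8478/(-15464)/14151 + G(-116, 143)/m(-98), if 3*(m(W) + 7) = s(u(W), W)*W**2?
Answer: 13927142517/31875844578340 ≈ 0.00043692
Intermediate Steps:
s(h, b) = 7 + b
m(W) = -7 + W**2*(7 + W)/3 (m(W) = -7 + ((7 + W)*W**2)/3 = -7 + (W**2*(7 + W))/3 = -7 + W**2*(7 + W)/3)
-8478/(-15464)/14151 + G(-116, 143)/m(-98) = -8478/(-15464)/14151 - 116/(-7 + (1/3)*(-98)**2*(7 - 98)) = -8478*(-1/15464)*(1/14151) - 116/(-7 + (1/3)*9604*(-91)) = (4239/7732)*(1/14151) - 116/(-7 - 873964/3) = 1413/36471844 - 116/(-873985/3) = 1413/36471844 - 116*(-3/873985) = 1413/36471844 + 348/873985 = 13927142517/31875844578340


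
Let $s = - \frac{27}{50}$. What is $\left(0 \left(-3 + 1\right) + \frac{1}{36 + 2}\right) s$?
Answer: $- \frac{27}{1900} \approx -0.014211$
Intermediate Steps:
$s = - \frac{27}{50}$ ($s = \left(-27\right) \frac{1}{50} = - \frac{27}{50} \approx -0.54$)
$\left(0 \left(-3 + 1\right) + \frac{1}{36 + 2}\right) s = \left(0 \left(-3 + 1\right) + \frac{1}{36 + 2}\right) \left(- \frac{27}{50}\right) = \left(0 \left(-2\right) + \frac{1}{38}\right) \left(- \frac{27}{50}\right) = \left(0 + \frac{1}{38}\right) \left(- \frac{27}{50}\right) = \frac{1}{38} \left(- \frac{27}{50}\right) = - \frac{27}{1900}$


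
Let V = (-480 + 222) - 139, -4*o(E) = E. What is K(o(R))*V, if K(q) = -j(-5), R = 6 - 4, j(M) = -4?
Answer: -1588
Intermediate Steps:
R = 2
o(E) = -E/4
K(q) = 4 (K(q) = -1*(-4) = 4)
V = -397 (V = -258 - 139 = -397)
K(o(R))*V = 4*(-397) = -1588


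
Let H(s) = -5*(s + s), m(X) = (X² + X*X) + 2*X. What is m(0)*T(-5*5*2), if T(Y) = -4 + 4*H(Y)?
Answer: 0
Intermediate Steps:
m(X) = 2*X + 2*X² (m(X) = (X² + X²) + 2*X = 2*X² + 2*X = 2*X + 2*X²)
H(s) = -10*s
T(Y) = -4 - 40*Y (T(Y) = -4 + 4*(-10*Y) = -4 - 40*Y)
m(0)*T(-5*5*2) = (2*0*(1 + 0))*(-4 - 40*(-5*5)*2) = (2*0*1)*(-4 - (-1000)*2) = 0*(-4 - 40*(-50)) = 0*(-4 + 2000) = 0*1996 = 0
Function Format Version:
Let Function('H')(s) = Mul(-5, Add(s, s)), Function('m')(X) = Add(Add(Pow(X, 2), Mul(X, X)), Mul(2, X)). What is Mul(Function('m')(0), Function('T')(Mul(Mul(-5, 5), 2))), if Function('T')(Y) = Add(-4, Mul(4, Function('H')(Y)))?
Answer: 0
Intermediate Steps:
Function('m')(X) = Add(Mul(2, X), Mul(2, Pow(X, 2))) (Function('m')(X) = Add(Add(Pow(X, 2), Pow(X, 2)), Mul(2, X)) = Add(Mul(2, Pow(X, 2)), Mul(2, X)) = Add(Mul(2, X), Mul(2, Pow(X, 2))))
Function('H')(s) = Mul(-10, s) (Function('H')(s) = Mul(-5, Mul(2, s)) = Mul(-10, s))
Function('T')(Y) = Add(-4, Mul(-40, Y)) (Function('T')(Y) = Add(-4, Mul(4, Mul(-10, Y))) = Add(-4, Mul(-40, Y)))
Mul(Function('m')(0), Function('T')(Mul(Mul(-5, 5), 2))) = Mul(Mul(2, 0, Add(1, 0)), Add(-4, Mul(-40, Mul(Mul(-5, 5), 2)))) = Mul(Mul(2, 0, 1), Add(-4, Mul(-40, Mul(-25, 2)))) = Mul(0, Add(-4, Mul(-40, -50))) = Mul(0, Add(-4, 2000)) = Mul(0, 1996) = 0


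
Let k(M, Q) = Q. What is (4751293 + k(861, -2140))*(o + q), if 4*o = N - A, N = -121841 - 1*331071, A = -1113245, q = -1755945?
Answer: -30220983410391/4 ≈ -7.5552e+12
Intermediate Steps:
N = -452912 (N = -121841 - 331071 = -452912)
o = 660333/4 (o = (-452912 - 1*(-1113245))/4 = (-452912 + 1113245)/4 = (1/4)*660333 = 660333/4 ≈ 1.6508e+5)
(4751293 + k(861, -2140))*(o + q) = (4751293 - 2140)*(660333/4 - 1755945) = 4749153*(-6363447/4) = -30220983410391/4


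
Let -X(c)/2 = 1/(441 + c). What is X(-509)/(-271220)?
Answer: -1/9221480 ≈ -1.0844e-7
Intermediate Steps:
X(c) = -2/(441 + c)
X(-509)/(-271220) = -2/(441 - 509)/(-271220) = -2/(-68)*(-1/271220) = -2*(-1/68)*(-1/271220) = (1/34)*(-1/271220) = -1/9221480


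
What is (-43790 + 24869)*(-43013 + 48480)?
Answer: -103441107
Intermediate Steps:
(-43790 + 24869)*(-43013 + 48480) = -18921*5467 = -103441107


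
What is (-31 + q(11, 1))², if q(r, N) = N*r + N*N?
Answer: 361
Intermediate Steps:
q(r, N) = N² + N*r (q(r, N) = N*r + N² = N² + N*r)
(-31 + q(11, 1))² = (-31 + 1*(1 + 11))² = (-31 + 1*12)² = (-31 + 12)² = (-19)² = 361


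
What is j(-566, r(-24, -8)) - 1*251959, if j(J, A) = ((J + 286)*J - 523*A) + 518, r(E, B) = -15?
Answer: -85116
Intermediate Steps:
j(J, A) = 518 - 523*A + J*(286 + J) (j(J, A) = ((286 + J)*J - 523*A) + 518 = (J*(286 + J) - 523*A) + 518 = (-523*A + J*(286 + J)) + 518 = 518 - 523*A + J*(286 + J))
j(-566, r(-24, -8)) - 1*251959 = (518 + (-566)**2 - 523*(-15) + 286*(-566)) - 1*251959 = (518 + 320356 + 7845 - 161876) - 251959 = 166843 - 251959 = -85116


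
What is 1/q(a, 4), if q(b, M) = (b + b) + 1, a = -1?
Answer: -1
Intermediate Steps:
q(b, M) = 1 + 2*b (q(b, M) = 2*b + 1 = 1 + 2*b)
1/q(a, 4) = 1/(1 + 2*(-1)) = 1/(1 - 2) = 1/(-1) = -1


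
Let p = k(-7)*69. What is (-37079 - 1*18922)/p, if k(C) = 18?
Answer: -18667/414 ≈ -45.089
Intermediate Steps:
p = 1242 (p = 18*69 = 1242)
(-37079 - 1*18922)/p = (-37079 - 1*18922)/1242 = (-37079 - 18922)*(1/1242) = -56001*1/1242 = -18667/414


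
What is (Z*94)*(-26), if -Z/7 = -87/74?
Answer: -744198/37 ≈ -20113.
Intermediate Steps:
Z = 609/74 (Z = -(-609)/74 = -7*(-87/74) = 609/74 ≈ 8.2297)
(Z*94)*(-26) = ((609/74)*94)*(-26) = (28623/37)*(-26) = -744198/37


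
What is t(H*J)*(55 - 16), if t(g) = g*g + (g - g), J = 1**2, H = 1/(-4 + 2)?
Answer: 39/4 ≈ 9.7500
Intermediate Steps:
H = -1/2 (H = 1/(-2) = -1/2 ≈ -0.50000)
J = 1
t(g) = g**2 (t(g) = g**2 + 0 = g**2)
t(H*J)*(55 - 16) = (-1/2*1)**2*(55 - 16) = (-1/2)**2*39 = (1/4)*39 = 39/4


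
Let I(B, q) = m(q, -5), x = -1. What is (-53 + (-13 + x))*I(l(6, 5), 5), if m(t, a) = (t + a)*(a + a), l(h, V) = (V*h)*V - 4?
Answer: 0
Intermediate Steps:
l(h, V) = -4 + h*V² (l(h, V) = h*V² - 4 = -4 + h*V²)
m(t, a) = 2*a*(a + t) (m(t, a) = (a + t)*(2*a) = 2*a*(a + t))
I(B, q) = 50 - 10*q (I(B, q) = 2*(-5)*(-5 + q) = 50 - 10*q)
(-53 + (-13 + x))*I(l(6, 5), 5) = (-53 + (-13 - 1))*(50 - 10*5) = (-53 - 14)*(50 - 50) = -67*0 = 0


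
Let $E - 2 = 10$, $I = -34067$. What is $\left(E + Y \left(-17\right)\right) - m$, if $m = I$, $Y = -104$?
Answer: $35847$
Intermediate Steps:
$E = 12$ ($E = 2 + 10 = 12$)
$m = -34067$
$\left(E + Y \left(-17\right)\right) - m = \left(12 - -1768\right) - -34067 = \left(12 + 1768\right) + 34067 = 1780 + 34067 = 35847$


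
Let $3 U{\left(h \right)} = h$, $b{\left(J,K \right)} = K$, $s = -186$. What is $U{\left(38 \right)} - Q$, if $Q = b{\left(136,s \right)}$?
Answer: $\frac{596}{3} \approx 198.67$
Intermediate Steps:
$U{\left(h \right)} = \frac{h}{3}$
$Q = -186$
$U{\left(38 \right)} - Q = \frac{1}{3} \cdot 38 - -186 = \frac{38}{3} + 186 = \frac{596}{3}$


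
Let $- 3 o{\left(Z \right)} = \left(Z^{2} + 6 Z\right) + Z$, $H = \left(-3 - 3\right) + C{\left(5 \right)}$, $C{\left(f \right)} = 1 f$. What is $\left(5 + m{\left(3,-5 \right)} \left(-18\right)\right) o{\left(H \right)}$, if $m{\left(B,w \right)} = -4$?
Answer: $154$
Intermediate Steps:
$C{\left(f \right)} = f$
$H = -1$ ($H = \left(-3 - 3\right) + 5 = -6 + 5 = -1$)
$o{\left(Z \right)} = - \frac{7 Z}{3} - \frac{Z^{2}}{3}$ ($o{\left(Z \right)} = - \frac{\left(Z^{2} + 6 Z\right) + Z}{3} = - \frac{Z^{2} + 7 Z}{3} = - \frac{7 Z}{3} - \frac{Z^{2}}{3}$)
$\left(5 + m{\left(3,-5 \right)} \left(-18\right)\right) o{\left(H \right)} = \left(5 - -72\right) \left(\left(- \frac{1}{3}\right) \left(-1\right) \left(7 - 1\right)\right) = \left(5 + 72\right) \left(\left(- \frac{1}{3}\right) \left(-1\right) 6\right) = 77 \cdot 2 = 154$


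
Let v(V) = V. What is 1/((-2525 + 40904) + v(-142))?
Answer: 1/38237 ≈ 2.6153e-5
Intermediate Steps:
1/((-2525 + 40904) + v(-142)) = 1/((-2525 + 40904) - 142) = 1/(38379 - 142) = 1/38237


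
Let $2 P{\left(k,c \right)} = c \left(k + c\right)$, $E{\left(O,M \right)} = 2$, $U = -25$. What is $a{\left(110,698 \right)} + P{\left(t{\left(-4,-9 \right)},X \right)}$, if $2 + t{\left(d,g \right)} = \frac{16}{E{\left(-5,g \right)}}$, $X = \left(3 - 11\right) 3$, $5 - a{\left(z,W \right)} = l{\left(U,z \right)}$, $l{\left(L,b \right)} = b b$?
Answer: $-11879$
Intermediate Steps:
$l{\left(L,b \right)} = b^{2}$
$a{\left(z,W \right)} = 5 - z^{2}$
$X = -24$ ($X = \left(-8\right) 3 = -24$)
$t{\left(d,g \right)} = 6$ ($t{\left(d,g \right)} = -2 + \frac{16}{2} = -2 + 16 \cdot \frac{1}{2} = -2 + 8 = 6$)
$P{\left(k,c \right)} = \frac{c \left(c + k\right)}{2}$ ($P{\left(k,c \right)} = \frac{c \left(k + c\right)}{2} = \frac{c \left(c + k\right)}{2}$)
$a{\left(110,698 \right)} + P{\left(t{\left(-4,-9 \right)},X \right)} = \left(5 - 110^{2}\right) + \frac{1}{2} \left(-24\right) \left(-24 + 6\right) = \left(5 - 12100\right) + \frac{1}{2} \left(-24\right) \left(-18\right) = \left(5 - 12100\right) + 216 = -12095 + 216 = -11879$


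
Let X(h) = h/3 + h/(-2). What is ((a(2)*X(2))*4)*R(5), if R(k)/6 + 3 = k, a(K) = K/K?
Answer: -16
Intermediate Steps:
a(K) = 1
X(h) = -h/6 (X(h) = h*(1/3) + h*(-1/2) = h/3 - h/2 = -h/6)
R(k) = -18 + 6*k
((a(2)*X(2))*4)*R(5) = ((1*(-1/6*2))*4)*(-18 + 6*5) = ((1*(-1/3))*4)*(-18 + 30) = -1/3*4*12 = -4/3*12 = -16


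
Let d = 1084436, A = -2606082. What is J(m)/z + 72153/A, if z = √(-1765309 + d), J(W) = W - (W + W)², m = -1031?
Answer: -24051/868694 + 4252875*I*√680873/680873 ≈ -0.027686 + 5154.1*I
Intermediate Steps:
J(W) = W - 4*W² (J(W) = W - (2*W)² = W - 4*W²)
z = I*√680873 (z = √(-1765309 + 1084436) = √(-680873) = I*√680873 ≈ 825.15*I)
J(m)/z + 72153/A = (-1031*(1 - 4*(-1031)))/((I*√680873)) + 72153/(-2606082) = (-1031*(1 + 4124))*(-I*√680873/680873) + 72153*(-1/2606082) = (-1031*4125)*(-I*√680873/680873) - 24051/868694 = -(-4252875)*I*√680873/680873 - 24051/868694 = 4252875*I*√680873/680873 - 24051/868694 = -24051/868694 + 4252875*I*√680873/680873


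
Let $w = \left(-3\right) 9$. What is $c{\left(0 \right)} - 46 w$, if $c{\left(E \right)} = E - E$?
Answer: $1242$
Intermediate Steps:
$c{\left(E \right)} = 0$
$w = -27$
$c{\left(0 \right)} - 46 w = 0 - -1242 = 0 + 1242 = 1242$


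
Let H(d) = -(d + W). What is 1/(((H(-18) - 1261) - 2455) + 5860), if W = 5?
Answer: 1/2157 ≈ 0.00046361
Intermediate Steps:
H(d) = -5 - d (H(d) = -(d + 5) = -(5 + d) = -5 - d)
1/(((H(-18) - 1261) - 2455) + 5860) = 1/((((-5 - 1*(-18)) - 1261) - 2455) + 5860) = 1/((((-5 + 18) - 1261) - 2455) + 5860) = 1/(((13 - 1261) - 2455) + 5860) = 1/((-1248 - 2455) + 5860) = 1/(-3703 + 5860) = 1/2157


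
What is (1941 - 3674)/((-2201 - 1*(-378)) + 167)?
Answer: 1733/1656 ≈ 1.0465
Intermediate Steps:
(1941 - 3674)/((-2201 - 1*(-378)) + 167) = -1733/((-2201 + 378) + 167) = -1733/(-1823 + 167) = -1733/(-1656) = -1733*(-1/1656) = 1733/1656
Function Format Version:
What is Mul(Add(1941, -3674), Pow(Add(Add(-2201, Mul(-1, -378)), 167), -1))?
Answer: Rational(1733, 1656) ≈ 1.0465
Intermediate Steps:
Mul(Add(1941, -3674), Pow(Add(Add(-2201, Mul(-1, -378)), 167), -1)) = Mul(-1733, Pow(Add(Add(-2201, 378), 167), -1)) = Mul(-1733, Pow(Add(-1823, 167), -1)) = Mul(-1733, Pow(-1656, -1)) = Mul(-1733, Rational(-1, 1656)) = Rational(1733, 1656)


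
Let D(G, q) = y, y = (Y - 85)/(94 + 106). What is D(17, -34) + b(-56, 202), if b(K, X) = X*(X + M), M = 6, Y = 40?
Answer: 1680631/40 ≈ 42016.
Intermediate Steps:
y = -9/40 (y = (40 - 85)/(94 + 106) = -45/200 = -45*1/200 = -9/40 ≈ -0.22500)
D(G, q) = -9/40
b(K, X) = X*(6 + X) (b(K, X) = X*(X + 6) = X*(6 + X))
D(17, -34) + b(-56, 202) = -9/40 + 202*(6 + 202) = -9/40 + 202*208 = -9/40 + 42016 = 1680631/40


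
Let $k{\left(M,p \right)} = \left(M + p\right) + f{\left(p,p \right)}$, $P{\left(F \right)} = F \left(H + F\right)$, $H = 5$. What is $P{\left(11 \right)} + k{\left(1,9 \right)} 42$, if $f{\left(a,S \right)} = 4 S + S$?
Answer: $2486$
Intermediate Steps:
$f{\left(a,S \right)} = 5 S$
$P{\left(F \right)} = F \left(5 + F\right)$
$k{\left(M,p \right)} = M + 6 p$ ($k{\left(M,p \right)} = \left(M + p\right) + 5 p = M + 6 p$)
$P{\left(11 \right)} + k{\left(1,9 \right)} 42 = 11 \left(5 + 11\right) + \left(1 + 6 \cdot 9\right) 42 = 11 \cdot 16 + \left(1 + 54\right) 42 = 176 + 55 \cdot 42 = 176 + 2310 = 2486$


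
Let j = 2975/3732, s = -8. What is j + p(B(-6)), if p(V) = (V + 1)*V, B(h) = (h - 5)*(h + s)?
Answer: 89085815/3732 ≈ 23871.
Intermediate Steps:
j = 2975/3732 (j = 2975*(1/3732) = 2975/3732 ≈ 0.79716)
B(h) = (-8 + h)*(-5 + h) (B(h) = (h - 5)*(h - 8) = (-5 + h)*(-8 + h) = (-8 + h)*(-5 + h))
p(V) = V*(1 + V) (p(V) = (1 + V)*V = V*(1 + V))
j + p(B(-6)) = 2975/3732 + (40 + (-6)² - 13*(-6))*(1 + (40 + (-6)² - 13*(-6))) = 2975/3732 + (40 + 36 + 78)*(1 + (40 + 36 + 78)) = 2975/3732 + 154*(1 + 154) = 2975/3732 + 154*155 = 2975/3732 + 23870 = 89085815/3732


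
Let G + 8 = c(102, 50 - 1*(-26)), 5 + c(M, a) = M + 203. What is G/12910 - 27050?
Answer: -174607604/6455 ≈ -27050.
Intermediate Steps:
c(M, a) = 198 + M (c(M, a) = -5 + (M + 203) = -5 + (203 + M) = 198 + M)
G = 292 (G = -8 + (198 + 102) = -8 + 300 = 292)
G/12910 - 27050 = 292/12910 - 27050 = 292*(1/12910) - 27050 = 146/6455 - 27050 = -174607604/6455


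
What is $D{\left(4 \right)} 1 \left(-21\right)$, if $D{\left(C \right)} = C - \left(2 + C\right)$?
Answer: $42$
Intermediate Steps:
$D{\left(C \right)} = -2$
$D{\left(4 \right)} 1 \left(-21\right) = \left(-2\right) 1 \left(-21\right) = \left(-2\right) \left(-21\right) = 42$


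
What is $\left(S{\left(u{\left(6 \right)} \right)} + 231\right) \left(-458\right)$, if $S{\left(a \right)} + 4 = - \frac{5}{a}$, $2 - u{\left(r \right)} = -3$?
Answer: $-103508$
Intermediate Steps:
$u{\left(r \right)} = 5$ ($u{\left(r \right)} = 2 - -3 = 2 + 3 = 5$)
$S{\left(a \right)} = -4 - \frac{5}{a}$
$\left(S{\left(u{\left(6 \right)} \right)} + 231\right) \left(-458\right) = \left(\left(-4 - \frac{5}{5}\right) + 231\right) \left(-458\right) = \left(\left(-4 - 1\right) + 231\right) \left(-458\right) = \left(-5 + 231\right) \left(-458\right) = 226 \left(-458\right) = -103508$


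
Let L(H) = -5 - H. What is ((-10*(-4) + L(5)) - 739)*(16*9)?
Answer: -102096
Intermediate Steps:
((-10*(-4) + L(5)) - 739)*(16*9) = ((-10*(-4) + (-5 - 1*5)) - 739)*(16*9) = ((40 + (-5 - 5)) - 739)*144 = ((40 - 10) - 739)*144 = (30 - 739)*144 = -709*144 = -102096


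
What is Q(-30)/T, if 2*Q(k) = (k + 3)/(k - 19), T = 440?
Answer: 27/43120 ≈ 0.00062616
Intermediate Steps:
Q(k) = (3 + k)/(2*(-19 + k)) (Q(k) = ((k + 3)/(k - 19))/2 = ((3 + k)/(-19 + k))/2 = (3 + k)/(2*(-19 + k)))
Q(-30)/T = ((3 - 30)/(2*(-19 - 30)))/440 = ((½)*(-27)/(-49))*(1/440) = ((½)*(-1/49)*(-27))*(1/440) = (27/98)*(1/440) = 27/43120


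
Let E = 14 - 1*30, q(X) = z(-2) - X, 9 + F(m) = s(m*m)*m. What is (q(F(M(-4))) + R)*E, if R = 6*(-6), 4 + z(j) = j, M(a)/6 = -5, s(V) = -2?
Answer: 1488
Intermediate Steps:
M(a) = -30 (M(a) = 6*(-5) = -30)
z(j) = -4 + j
F(m) = -9 - 2*m
q(X) = -6 - X (q(X) = (-4 - 2) - X = -6 - X)
R = -36
E = -16 (E = 14 - 30 = -16)
(q(F(M(-4))) + R)*E = ((-6 - (-9 - 2*(-30))) - 36)*(-16) = ((-6 - (-9 + 60)) - 36)*(-16) = ((-6 - 1*51) - 36)*(-16) = ((-6 - 51) - 36)*(-16) = (-57 - 36)*(-16) = -93*(-16) = 1488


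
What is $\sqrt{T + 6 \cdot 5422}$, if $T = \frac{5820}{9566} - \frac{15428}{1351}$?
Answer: $\frac{\sqrt{27712888301475514}}{923119} \approx 180.34$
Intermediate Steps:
$T = - \frac{9980102}{923119}$ ($T = 5820 \cdot \frac{1}{9566} - \frac{2204}{193} = \frac{2910}{4783} - \frac{2204}{193} = - \frac{9980102}{923119} \approx -10.811$)
$\sqrt{T + 6 \cdot 5422} = \sqrt{- \frac{9980102}{923119} + 6 \cdot 5422} = \sqrt{- \frac{9980102}{923119} + 32532} = \sqrt{\frac{30020927206}{923119}} = \frac{\sqrt{27712888301475514}}{923119}$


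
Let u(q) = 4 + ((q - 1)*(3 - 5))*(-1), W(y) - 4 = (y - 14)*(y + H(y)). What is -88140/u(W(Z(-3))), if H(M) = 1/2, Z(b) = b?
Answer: -17628/19 ≈ -927.79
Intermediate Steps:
H(M) = ½
W(y) = 4 + (½ + y)*(-14 + y) (W(y) = 4 + (y - 14)*(y + ½) = 4 + (-14 + y)*(½ + y) = 4 + (½ + y)*(-14 + y))
u(q) = 2 + 2*q (u(q) = 4 + ((-1 + q)*(-2))*(-1) = 4 + (2 - 2*q)*(-1) = 4 + (-2 + 2*q) = 2 + 2*q)
-88140/u(W(Z(-3))) = -88140/(2 + 2*(-3 + (-3)² - 27/2*(-3))) = -88140/(2 + 2*(-3 + 9 + 81/2)) = -88140/(2 + 2*(93/2)) = -88140/(2 + 93) = -88140/95 = -88140*1/95 = -17628/19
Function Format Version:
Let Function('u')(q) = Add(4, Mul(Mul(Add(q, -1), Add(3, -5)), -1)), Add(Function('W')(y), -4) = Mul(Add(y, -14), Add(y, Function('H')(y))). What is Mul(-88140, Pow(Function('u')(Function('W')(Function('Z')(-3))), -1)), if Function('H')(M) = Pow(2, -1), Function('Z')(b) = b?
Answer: Rational(-17628, 19) ≈ -927.79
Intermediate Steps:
Function('H')(M) = Rational(1, 2)
Function('W')(y) = Add(4, Mul(Add(Rational(1, 2), y), Add(-14, y))) (Function('W')(y) = Add(4, Mul(Add(y, -14), Add(y, Rational(1, 2)))) = Add(4, Mul(Add(-14, y), Add(Rational(1, 2), y))) = Add(4, Mul(Add(Rational(1, 2), y), Add(-14, y))))
Function('u')(q) = Add(2, Mul(2, q)) (Function('u')(q) = Add(4, Mul(Mul(Add(-1, q), -2), -1)) = Add(4, Mul(Add(2, Mul(-2, q)), -1)) = Add(4, Add(-2, Mul(2, q))) = Add(2, Mul(2, q)))
Mul(-88140, Pow(Function('u')(Function('W')(Function('Z')(-3))), -1)) = Mul(-88140, Pow(Add(2, Mul(2, Add(-3, Pow(-3, 2), Mul(Rational(-27, 2), -3)))), -1)) = Mul(-88140, Pow(Add(2, Mul(2, Add(-3, 9, Rational(81, 2)))), -1)) = Mul(-88140, Pow(Add(2, Mul(2, Rational(93, 2))), -1)) = Mul(-88140, Pow(Add(2, 93), -1)) = Mul(-88140, Pow(95, -1)) = Mul(-88140, Rational(1, 95)) = Rational(-17628, 19)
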